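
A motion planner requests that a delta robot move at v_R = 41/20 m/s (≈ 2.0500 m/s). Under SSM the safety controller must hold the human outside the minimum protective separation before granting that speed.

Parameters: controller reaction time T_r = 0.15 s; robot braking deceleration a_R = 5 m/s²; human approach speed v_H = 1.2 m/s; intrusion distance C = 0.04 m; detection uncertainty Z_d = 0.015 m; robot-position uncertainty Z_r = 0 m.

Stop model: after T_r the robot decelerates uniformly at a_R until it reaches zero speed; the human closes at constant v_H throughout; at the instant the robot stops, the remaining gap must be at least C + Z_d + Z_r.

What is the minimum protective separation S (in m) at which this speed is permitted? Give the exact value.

S_min = 5819/4000 m = 1.4547 m

braking lasts T_s = (41/20)/5 = 0.4100 s
robot covers v_R·T_r = 2.0500·0.1500 = 0.3075 m before braking
robot under decel: 2.0500²/(2·5.0000) = 0.4203 m
person approaches 1.2000·(0.1500+0.4100) = 0.6720 m
margins: 0.0400+0.0150+0.0000 = 0.0550 m
S_min ≈ 0.3075+0.4203+0.6720+0.0550  ⇒  S_min = 5819/4000 m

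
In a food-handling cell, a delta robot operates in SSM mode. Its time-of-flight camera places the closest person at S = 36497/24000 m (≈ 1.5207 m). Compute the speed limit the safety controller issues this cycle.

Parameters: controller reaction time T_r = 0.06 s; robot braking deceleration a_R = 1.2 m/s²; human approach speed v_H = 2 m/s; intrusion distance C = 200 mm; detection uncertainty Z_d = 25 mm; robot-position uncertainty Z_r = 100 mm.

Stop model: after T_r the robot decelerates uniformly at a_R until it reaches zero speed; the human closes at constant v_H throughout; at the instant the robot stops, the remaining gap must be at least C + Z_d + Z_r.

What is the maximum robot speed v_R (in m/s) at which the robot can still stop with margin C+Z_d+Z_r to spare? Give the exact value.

v_R_max = 11/20 m/s = 0.5500 m/s

quadratic (5/12)·v² + (259/150)·v + (-25817/24000) = 0
  disc = (259/150)² − 4·(5/12)·(-25817/24000) = 190969/40000 ; √disc = 437/200
  v_R = (−(259/150) + 437/200) / (2·(5/12)) = 11/20 m/s
check:
braking lasts T_s = (11/20)/(6/5) = 0.4583 s
robot covers v_R·T_r = 0.5500·0.0600 = 0.0330 m before braking
robot covers 0.5500·0.4583 − ½·1.2000·0.4583² = 0.1260 m while stopping
person approaches 2.0000·(0.0600+0.4583) = 1.0367 m
margins: 0.2000+0.0250+0.1000 = 0.3250 m
sum ≈ 0.0330+0.1260+1.0367+0.3250 ≈ 1.5207 m = S ✓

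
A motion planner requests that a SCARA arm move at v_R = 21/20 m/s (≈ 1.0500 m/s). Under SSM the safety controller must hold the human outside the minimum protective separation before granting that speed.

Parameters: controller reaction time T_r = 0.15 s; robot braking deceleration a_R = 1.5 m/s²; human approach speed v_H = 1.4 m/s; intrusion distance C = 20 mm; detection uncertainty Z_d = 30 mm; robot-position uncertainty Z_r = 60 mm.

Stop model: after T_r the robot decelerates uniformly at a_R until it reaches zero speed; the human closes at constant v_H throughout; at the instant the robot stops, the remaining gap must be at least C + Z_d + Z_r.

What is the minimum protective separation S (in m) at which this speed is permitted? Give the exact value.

braking lasts T_s = (21/20)/(3/2) = 0.7000 s
robot covers v_R·T_r = 1.0500·0.1500 = 0.1575 m before braking
robot under decel: 1.0500²/(2·1.5000) = 0.3675 m
human closes 1.4000·0.8500 = 1.1900 m
C+Z_d+Z_r = 0.0200+0.0300+0.0600 = 0.1100 m
S_min ≈ 0.1575+0.3675+1.1900+0.1100  ⇒  S_min = 73/40 m

S_min = 73/40 m = 1.8250 m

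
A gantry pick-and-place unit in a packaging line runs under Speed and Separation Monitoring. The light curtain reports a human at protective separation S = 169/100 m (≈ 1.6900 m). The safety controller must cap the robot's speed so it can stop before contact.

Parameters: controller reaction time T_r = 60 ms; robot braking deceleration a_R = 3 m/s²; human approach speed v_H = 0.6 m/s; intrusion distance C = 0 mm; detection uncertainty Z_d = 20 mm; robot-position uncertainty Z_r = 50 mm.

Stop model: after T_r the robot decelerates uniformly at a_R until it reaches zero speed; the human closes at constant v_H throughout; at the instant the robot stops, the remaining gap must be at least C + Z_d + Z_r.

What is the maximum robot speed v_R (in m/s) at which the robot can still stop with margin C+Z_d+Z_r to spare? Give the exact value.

at the boundary: (1/6)·v² + (13/50)·v + (-198/125) = 0
  disc = (13/50)² − 4·(1/6)·(-198/125) = 2809/2500 ; √disc = 53/50
  v_R = (−(13/50) + 53/50) / (2·(1/6)) = 12/5 m/s
check:
T_s = v_R/a_R = (12/5)/3 = 0.8000 s
robot in T_r: 2.4000·0.0600 = 0.1440 m
robot under decel: 2.4000²/(2·3.0000) = 0.9600 m
person approaches 0.6000·(0.0600+0.8000) = 0.5160 m
margins: 0.0000+0.0200+0.0500 = 0.0700 m
sum ≈ 0.1440+0.9600+0.5160+0.0700 ≈ 1.6900 m = S ✓

v_R_max = 12/5 m/s = 2.4000 m/s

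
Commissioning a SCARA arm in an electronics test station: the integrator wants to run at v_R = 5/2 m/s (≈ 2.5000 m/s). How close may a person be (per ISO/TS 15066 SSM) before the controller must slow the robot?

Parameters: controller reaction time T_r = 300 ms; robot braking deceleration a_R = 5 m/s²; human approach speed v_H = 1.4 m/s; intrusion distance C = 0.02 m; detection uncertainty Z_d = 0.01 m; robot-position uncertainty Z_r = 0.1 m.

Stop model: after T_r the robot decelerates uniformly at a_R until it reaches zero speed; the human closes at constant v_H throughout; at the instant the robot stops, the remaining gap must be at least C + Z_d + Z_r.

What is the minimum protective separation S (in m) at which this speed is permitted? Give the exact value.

T_s = v_R/a_R = (5/2)/5 = 0.5000 s
robot covers v_R·T_r = 2.5000·0.3000 = 0.7500 m before braking
braking distance = 2.5000²/(2·5.0000) = 0.6250 m
human over T_r+T_s: 1.4000·(0.3000+0.5000) = 1.1200 m
C+Z_d+Z_r = 0.0200+0.0100+0.1000 = 0.1300 m
S_min ≈ 0.7500+0.6250+1.1200+0.1300  ⇒  S_min = 21/8 m

S_min = 21/8 m = 2.6250 m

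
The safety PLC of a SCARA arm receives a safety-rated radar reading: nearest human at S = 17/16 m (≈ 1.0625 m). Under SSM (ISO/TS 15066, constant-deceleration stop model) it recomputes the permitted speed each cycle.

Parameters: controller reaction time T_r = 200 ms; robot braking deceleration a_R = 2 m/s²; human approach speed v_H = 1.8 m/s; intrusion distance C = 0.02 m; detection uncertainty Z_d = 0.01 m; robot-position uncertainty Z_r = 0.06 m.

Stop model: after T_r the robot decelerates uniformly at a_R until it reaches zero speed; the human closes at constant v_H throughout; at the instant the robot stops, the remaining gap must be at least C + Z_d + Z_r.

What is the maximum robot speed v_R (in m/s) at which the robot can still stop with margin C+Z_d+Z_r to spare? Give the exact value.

v_R_max = 1/2 m/s = 0.5000 m/s

at the boundary: (1/4)·v² + (11/10)·v + (-49/80) = 0
  disc = (11/10)² − 4·(1/4)·(-49/80) = 729/400 ; √disc = 27/20
  v_R = (−(11/10) + 27/20) / (2·(1/4)) = 1/2 m/s
check:
braking lasts T_s = (1/2)/2 = 0.2500 s
robot covers v_R·T_r = 0.5000·0.2000 = 0.1000 m before braking
braking distance = 0.5000²/(2·2.0000) = 0.0625 m
person approaches 1.8000·(0.2000+0.2500) = 0.8100 m
margins: 0.0200+0.0100+0.0600 = 0.0900 m
sum ≈ 0.1000+0.0625+0.8100+0.0900 ≈ 1.0625 m = S ✓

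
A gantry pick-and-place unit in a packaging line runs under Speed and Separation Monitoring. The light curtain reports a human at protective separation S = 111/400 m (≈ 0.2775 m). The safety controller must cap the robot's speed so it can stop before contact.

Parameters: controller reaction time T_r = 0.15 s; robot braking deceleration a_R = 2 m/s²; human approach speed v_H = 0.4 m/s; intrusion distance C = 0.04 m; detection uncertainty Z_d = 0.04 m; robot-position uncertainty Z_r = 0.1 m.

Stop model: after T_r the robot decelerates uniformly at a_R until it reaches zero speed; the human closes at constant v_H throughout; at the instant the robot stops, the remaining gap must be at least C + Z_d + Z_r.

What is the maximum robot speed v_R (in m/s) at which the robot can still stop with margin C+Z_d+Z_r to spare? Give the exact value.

v_R_max = 1/10 m/s = 0.1000 m/s

quadratic (1/4)·v² + (7/20)·v + (-3/80) = 0
  disc = (7/20)² − 4·(1/4)·(-3/80) = 4/25 ; √disc = 2/5
  v_R = (−(7/20) + 2/5) / (2·(1/4)) = 1/10 m/s
check:
T_s = v_R/a_R = (1/10)/2 = 0.0500 s
robot in T_r: 0.1000·0.1500 = 0.0150 m
braking distance = 0.1000²/(2·2.0000) = 0.0025 m
human over T_r+T_s: 0.4000·(0.1500+0.0500) = 0.0800 m
margins: 0.0400+0.0400+0.1000 = 0.1800 m
sum ≈ 0.0150+0.0025+0.0800+0.1800 ≈ 0.2775 m = S ✓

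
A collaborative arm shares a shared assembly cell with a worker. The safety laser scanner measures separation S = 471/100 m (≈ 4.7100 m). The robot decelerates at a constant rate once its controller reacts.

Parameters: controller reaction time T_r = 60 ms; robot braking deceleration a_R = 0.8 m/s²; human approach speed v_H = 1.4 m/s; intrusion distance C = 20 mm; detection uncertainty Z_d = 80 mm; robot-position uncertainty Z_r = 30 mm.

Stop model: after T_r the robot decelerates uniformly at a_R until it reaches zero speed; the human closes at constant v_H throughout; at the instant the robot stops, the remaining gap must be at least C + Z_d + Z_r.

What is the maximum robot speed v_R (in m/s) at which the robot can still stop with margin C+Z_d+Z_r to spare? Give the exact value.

v_R_max = 8/5 m/s = 1.6000 m/s

collect terms ⇒ (5/8)·v_R² + (181/100)·v_R + (-562/125) = 0
  disc = (181/100)² − 4·(5/8)·(-562/125) = 145161/10000 ; √disc = 381/100
  v_R = (−(181/100) + 381/100) / (2·(5/8)) = 8/5 m/s
check:
T_s = v_R/a_R = (8/5)/(4/5) = 2.0000 s
reaction-phase robot travel = 1.6000·0.0600 = 0.0960 m
robot covers 1.6000·2.0000 − ½·0.8000·2.0000² = 1.6000 m while stopping
person approaches 1.4000·(0.0600+2.0000) = 2.8840 m
residual clearance needed = 0.0200+0.0800+0.0300 = 0.1300 m
sum ≈ 0.0960+1.6000+2.8840+0.1300 ≈ 4.7100 m = S ✓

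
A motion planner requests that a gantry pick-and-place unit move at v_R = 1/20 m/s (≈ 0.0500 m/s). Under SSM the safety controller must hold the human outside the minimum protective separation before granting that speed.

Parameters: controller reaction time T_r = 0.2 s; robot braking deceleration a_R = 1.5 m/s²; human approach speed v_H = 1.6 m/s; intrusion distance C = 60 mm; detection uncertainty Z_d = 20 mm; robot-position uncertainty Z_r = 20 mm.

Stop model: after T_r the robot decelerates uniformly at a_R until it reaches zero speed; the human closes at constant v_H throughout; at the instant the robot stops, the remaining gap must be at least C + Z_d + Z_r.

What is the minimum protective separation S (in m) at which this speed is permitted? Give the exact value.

S_min = 581/1200 m = 0.4842 m

braking lasts T_s = (1/20)/(3/2) = 0.0333 s
robot covers v_R·T_r = 0.0500·0.2000 = 0.0100 m before braking
robot under decel: 0.0500²/(2·1.5000) = 0.0008 m
person approaches 1.6000·(0.2000+0.0333) = 0.3733 m
C+Z_d+Z_r = 0.0600+0.0200+0.0200 = 0.1000 m
S_min ≈ 0.0100+0.0008+0.3733+0.1000  ⇒  S_min = 581/1200 m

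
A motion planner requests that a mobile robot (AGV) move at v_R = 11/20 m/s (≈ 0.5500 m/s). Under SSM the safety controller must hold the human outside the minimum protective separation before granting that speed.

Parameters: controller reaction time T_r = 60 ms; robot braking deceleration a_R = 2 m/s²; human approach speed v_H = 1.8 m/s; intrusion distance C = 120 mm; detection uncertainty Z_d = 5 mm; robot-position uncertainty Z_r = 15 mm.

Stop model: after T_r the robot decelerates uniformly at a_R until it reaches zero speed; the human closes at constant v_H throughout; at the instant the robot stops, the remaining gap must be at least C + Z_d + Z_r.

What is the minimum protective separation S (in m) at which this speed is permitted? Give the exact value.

T_s = v_R/a_R = (11/20)/2 = 0.2750 s
robot covers v_R·T_r = 0.5500·0.0600 = 0.0330 m before braking
braking distance = 0.5500²/(2·2.0000) = 0.0756 m
human closes 1.8000·0.3350 = 0.6030 m
margins: 0.1200+0.0050+0.0150 = 0.1400 m
S_min ≈ 0.0330+0.0756+0.6030+0.1400  ⇒  S_min = 6813/8000 m

S_min = 6813/8000 m = 0.8516 m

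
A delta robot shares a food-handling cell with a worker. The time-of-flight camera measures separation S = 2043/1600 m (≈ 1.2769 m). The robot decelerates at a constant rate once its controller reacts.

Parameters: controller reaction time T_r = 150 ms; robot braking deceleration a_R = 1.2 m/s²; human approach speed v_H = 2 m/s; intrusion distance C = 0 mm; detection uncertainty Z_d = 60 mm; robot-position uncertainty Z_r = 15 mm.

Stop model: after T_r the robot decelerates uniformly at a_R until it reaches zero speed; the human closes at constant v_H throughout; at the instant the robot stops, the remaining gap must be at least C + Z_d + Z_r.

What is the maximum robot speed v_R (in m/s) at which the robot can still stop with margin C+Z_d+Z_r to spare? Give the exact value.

v_R_max = 9/20 m/s = 0.4500 m/s

at the boundary: (5/12)·v² + (109/60)·v + (-1443/1600) = 0
  disc = (109/60)² − 4·(5/12)·(-1443/1600) = 69169/14400 ; √disc = 263/120
  v_R = (−(109/60) + 263/120) / (2·(5/12)) = 9/20 m/s
check:
stop time T_s = (9/20)/(6/5) = 0.3750 s
reaction-phase robot travel = 0.4500·0.1500 = 0.0675 m
robot covers 0.4500·0.3750 − ½·1.2000·0.3750² = 0.0844 m while stopping
person approaches 2.0000·(0.1500+0.3750) = 1.0500 m
margins: 0.0000+0.0600+0.0150 = 0.0750 m
sum ≈ 0.0675+0.0844+1.0500+0.0750 ≈ 1.2769 m = S ✓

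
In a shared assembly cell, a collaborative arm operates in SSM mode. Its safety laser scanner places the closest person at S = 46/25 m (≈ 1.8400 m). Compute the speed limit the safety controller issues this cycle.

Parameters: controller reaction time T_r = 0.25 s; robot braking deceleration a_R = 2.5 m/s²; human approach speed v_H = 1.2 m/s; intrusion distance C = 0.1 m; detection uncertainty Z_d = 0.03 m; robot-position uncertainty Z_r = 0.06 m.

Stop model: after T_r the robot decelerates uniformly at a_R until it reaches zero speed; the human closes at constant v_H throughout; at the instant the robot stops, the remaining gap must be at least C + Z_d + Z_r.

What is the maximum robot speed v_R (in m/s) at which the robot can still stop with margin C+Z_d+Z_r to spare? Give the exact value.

collect terms ⇒ (1/5)·v_R² + (73/100)·v_R + (-27/20) = 0
  disc = (73/100)² − 4·(1/5)·(-27/20) = 16129/10000 ; √disc = 127/100
  v_R = (−(73/100) + 127/100) / (2·(1/5)) = 27/20 m/s
check:
stop time T_s = (27/20)/(5/2) = 0.5400 s
robot in T_r: 1.3500·0.2500 = 0.3375 m
braking distance = 1.3500²/(2·2.5000) = 0.3645 m
person approaches 1.2000·(0.2500+0.5400) = 0.9480 m
C+Z_d+Z_r = 0.1000+0.0300+0.0600 = 0.1900 m
sum ≈ 0.3375+0.3645+0.9480+0.1900 ≈ 1.8400 m = S ✓

v_R_max = 27/20 m/s = 1.3500 m/s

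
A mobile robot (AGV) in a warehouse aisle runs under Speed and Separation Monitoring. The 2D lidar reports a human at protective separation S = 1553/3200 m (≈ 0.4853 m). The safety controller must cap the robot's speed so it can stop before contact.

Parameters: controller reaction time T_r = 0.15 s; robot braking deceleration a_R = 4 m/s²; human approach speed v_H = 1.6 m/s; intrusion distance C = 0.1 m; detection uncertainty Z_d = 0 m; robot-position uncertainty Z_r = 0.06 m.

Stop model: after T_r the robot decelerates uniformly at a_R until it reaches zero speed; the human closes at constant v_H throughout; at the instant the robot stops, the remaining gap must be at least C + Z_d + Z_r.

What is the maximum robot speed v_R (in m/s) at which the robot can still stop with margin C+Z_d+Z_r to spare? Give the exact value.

v_R_max = 3/20 m/s = 0.1500 m/s

quadratic (1/8)·v² + (11/20)·v + (-273/3200) = 0
  disc = (11/20)² − 4·(1/8)·(-273/3200) = 2209/6400 ; √disc = 47/80
  v_R = (−(11/20) + 47/80) / (2·(1/8)) = 3/20 m/s
check:
stop time T_s = (3/20)/4 = 0.0375 s
robot covers v_R·T_r = 0.1500·0.1500 = 0.0225 m before braking
braking distance = 0.1500²/(2·4.0000) = 0.0028 m
human over T_r+T_s: 1.6000·(0.1500+0.0375) = 0.3000 m
margins: 0.1000+0.0000+0.0600 = 0.1600 m
sum ≈ 0.0225+0.0028+0.3000+0.1600 ≈ 0.4853 m = S ✓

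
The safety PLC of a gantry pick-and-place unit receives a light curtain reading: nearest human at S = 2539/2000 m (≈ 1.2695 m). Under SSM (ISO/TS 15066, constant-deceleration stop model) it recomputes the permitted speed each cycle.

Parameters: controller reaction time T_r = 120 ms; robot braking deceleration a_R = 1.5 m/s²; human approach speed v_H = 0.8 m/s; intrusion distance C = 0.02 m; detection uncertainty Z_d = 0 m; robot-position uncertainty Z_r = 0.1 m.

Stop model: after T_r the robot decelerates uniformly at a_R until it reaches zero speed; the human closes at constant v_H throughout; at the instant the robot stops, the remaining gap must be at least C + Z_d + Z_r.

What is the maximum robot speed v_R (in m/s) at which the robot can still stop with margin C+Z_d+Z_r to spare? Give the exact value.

v_R_max = 21/20 m/s = 1.0500 m/s

at the boundary: (1/3)·v² + (49/75)·v + (-2107/2000) = 0
  disc = (49/75)² − 4·(1/3)·(-2107/2000) = 41209/22500 ; √disc = 203/150
  v_R = (−(49/75) + 203/150) / (2·(1/3)) = 21/20 m/s
check:
stop time T_s = (21/20)/(3/2) = 0.7000 s
reaction-phase robot travel = 1.0500·0.1200 = 0.1260 m
braking distance = 1.0500²/(2·1.5000) = 0.3675 m
human closes 0.8000·0.8200 = 0.6560 m
C+Z_d+Z_r = 0.0200+0.0000+0.1000 = 0.1200 m
sum ≈ 0.1260+0.3675+0.6560+0.1200 ≈ 1.2695 m = S ✓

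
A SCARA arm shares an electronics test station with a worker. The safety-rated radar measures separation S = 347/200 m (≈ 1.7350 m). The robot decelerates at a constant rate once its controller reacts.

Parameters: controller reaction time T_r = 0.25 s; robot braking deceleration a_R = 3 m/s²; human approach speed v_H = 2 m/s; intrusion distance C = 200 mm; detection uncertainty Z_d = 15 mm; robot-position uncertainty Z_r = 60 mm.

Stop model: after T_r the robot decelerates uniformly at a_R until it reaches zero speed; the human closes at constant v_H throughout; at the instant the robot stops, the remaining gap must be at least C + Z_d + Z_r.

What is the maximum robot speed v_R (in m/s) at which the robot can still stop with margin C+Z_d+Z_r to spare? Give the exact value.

quadratic (1/6)·v² + (11/12)·v + (-24/25) = 0
  disc = (11/12)² − 4·(1/6)·(-24/25) = 5329/3600 ; √disc = 73/60
  v_R = (−(11/12) + 73/60) / (2·(1/6)) = 9/10 m/s
check:
T_s = v_R/a_R = (9/10)/3 = 0.3000 s
robot in T_r: 0.9000·0.2500 = 0.2250 m
robot under decel: 0.9000²/(2·3.0000) = 0.1350 m
human closes 2.0000·0.5500 = 1.1000 m
residual clearance needed = 0.2000+0.0150+0.0600 = 0.2750 m
sum ≈ 0.2250+0.1350+1.1000+0.2750 ≈ 1.7350 m = S ✓

v_R_max = 9/10 m/s = 0.9000 m/s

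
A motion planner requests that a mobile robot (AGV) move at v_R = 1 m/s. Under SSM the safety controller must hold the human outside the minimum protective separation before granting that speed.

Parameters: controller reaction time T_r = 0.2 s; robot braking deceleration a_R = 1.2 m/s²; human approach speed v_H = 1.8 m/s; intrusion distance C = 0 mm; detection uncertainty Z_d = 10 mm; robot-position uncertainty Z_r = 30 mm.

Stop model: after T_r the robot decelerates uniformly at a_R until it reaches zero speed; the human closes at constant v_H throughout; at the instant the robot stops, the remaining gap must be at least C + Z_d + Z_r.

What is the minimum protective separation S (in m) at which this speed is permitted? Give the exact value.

stop time T_s = 1/(6/5) = 0.8333 s
robot covers v_R·T_r = 1.0000·0.2000 = 0.2000 m before braking
braking distance = 1.0000²/(2·1.2000) = 0.4167 m
human closes 1.8000·1.0333 = 1.8600 m
margins: 0.0000+0.0100+0.0300 = 0.0400 m
S_min ≈ 0.2000+0.4167+1.8600+0.0400  ⇒  S_min = 151/60 m

S_min = 151/60 m = 2.5167 m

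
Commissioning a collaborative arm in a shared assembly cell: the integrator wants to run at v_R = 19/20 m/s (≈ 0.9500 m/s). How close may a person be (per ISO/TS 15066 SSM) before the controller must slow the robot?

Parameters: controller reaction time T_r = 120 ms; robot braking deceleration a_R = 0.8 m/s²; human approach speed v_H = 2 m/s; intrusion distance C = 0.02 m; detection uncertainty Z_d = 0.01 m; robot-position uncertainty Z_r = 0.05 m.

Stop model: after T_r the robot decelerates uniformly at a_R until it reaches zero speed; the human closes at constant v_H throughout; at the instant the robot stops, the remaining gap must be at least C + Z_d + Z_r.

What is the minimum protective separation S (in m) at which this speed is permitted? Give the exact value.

stop time T_s = (19/20)/(4/5) = 1.1875 s
robot covers v_R·T_r = 0.9500·0.1200 = 0.1140 m before braking
braking distance = 0.9500²/(2·0.8000) = 0.5641 m
human closes 2.0000·1.3075 = 2.6150 m
C+Z_d+Z_r = 0.0200+0.0100+0.0500 = 0.0800 m
S_min ≈ 0.1140+0.5641+2.6150+0.0800  ⇒  S_min = 53969/16000 m

S_min = 53969/16000 m = 3.3731 m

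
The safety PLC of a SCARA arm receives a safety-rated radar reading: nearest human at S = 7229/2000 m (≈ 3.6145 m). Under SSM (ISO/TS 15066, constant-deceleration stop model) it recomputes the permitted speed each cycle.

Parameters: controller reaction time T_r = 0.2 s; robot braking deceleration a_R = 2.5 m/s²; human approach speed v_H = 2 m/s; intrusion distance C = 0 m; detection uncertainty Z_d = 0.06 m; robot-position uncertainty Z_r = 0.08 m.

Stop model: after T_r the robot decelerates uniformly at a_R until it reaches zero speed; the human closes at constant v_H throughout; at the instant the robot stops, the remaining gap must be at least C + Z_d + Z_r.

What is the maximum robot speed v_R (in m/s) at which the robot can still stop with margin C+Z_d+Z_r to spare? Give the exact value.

at the boundary: (1/5)·v² + (1)·v + (-6149/2000) = 0
  disc = (1)² − 4·(1/5)·(-6149/2000) = 8649/2500 ; √disc = 93/50
  v_R = (−(1) + 93/50) / (2·(1/5)) = 43/20 m/s
check:
T_s = v_R/a_R = (43/20)/(5/2) = 0.8600 s
robot covers v_R·T_r = 2.1500·0.2000 = 0.4300 m before braking
robot covers 2.1500·0.8600 − ½·2.5000·0.8600² = 0.9245 m while stopping
human over T_r+T_s: 2.0000·(0.2000+0.8600) = 2.1200 m
margins: 0.0000+0.0600+0.0800 = 0.1400 m
sum ≈ 0.4300+0.9245+2.1200+0.1400 ≈ 3.6145 m = S ✓

v_R_max = 43/20 m/s = 2.1500 m/s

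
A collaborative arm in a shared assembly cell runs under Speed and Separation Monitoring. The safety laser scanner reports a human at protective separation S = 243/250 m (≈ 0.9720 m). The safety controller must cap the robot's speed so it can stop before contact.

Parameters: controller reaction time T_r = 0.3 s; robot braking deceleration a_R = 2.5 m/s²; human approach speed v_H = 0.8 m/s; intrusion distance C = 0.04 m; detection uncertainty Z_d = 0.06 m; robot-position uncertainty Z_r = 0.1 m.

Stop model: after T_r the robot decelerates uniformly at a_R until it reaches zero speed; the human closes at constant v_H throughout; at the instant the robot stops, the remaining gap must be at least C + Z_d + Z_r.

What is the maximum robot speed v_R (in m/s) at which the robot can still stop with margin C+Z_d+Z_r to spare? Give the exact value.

quadratic (1/5)·v² + (31/50)·v + (-133/250) = 0
  disc = (31/50)² − 4·(1/5)·(-133/250) = 81/100 ; √disc = 9/10
  v_R = (−(31/50) + 9/10) / (2·(1/5)) = 7/10 m/s
check:
braking lasts T_s = (7/10)/(5/2) = 0.2800 s
robot in T_r: 0.7000·0.3000 = 0.2100 m
robot under decel: 0.7000²/(2·2.5000) = 0.0980 m
person approaches 0.8000·(0.3000+0.2800) = 0.4640 m
margins: 0.0400+0.0600+0.1000 = 0.2000 m
sum ≈ 0.2100+0.0980+0.4640+0.2000 ≈ 0.9720 m = S ✓

v_R_max = 7/10 m/s = 0.7000 m/s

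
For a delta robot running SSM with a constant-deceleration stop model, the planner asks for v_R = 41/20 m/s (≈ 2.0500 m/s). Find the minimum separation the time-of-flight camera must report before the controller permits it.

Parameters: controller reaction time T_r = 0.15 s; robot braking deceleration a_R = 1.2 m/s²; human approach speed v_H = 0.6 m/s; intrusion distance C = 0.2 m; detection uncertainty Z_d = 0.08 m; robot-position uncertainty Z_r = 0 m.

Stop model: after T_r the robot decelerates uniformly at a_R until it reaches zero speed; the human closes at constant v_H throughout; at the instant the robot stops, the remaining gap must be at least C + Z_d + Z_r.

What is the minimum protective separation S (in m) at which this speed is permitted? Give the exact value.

braking lasts T_s = (41/20)/(6/5) = 1.7083 s
robot covers v_R·T_r = 2.0500·0.1500 = 0.3075 m before braking
robot under decel: 2.0500²/(2·1.2000) = 1.7510 m
person approaches 0.6000·(0.1500+1.7083) = 1.1150 m
residual clearance needed = 0.2000+0.0800+0.0000 = 0.2800 m
S_min ≈ 0.3075+1.7510+1.1150+0.2800  ⇒  S_min = 16577/4800 m

S_min = 16577/4800 m = 3.4535 m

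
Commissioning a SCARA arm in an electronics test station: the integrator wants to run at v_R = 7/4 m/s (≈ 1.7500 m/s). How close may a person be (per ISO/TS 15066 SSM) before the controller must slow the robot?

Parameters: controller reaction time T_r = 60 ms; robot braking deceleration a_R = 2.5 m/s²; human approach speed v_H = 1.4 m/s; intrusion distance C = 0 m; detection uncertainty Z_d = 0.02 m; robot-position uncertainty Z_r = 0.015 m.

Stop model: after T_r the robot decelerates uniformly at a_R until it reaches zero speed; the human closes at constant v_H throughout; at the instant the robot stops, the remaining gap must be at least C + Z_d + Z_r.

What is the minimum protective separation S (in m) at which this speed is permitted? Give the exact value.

stop time T_s = (7/4)/(5/2) = 0.7000 s
reaction-phase robot travel = 1.7500·0.0600 = 0.1050 m
robot covers 1.7500·0.7000 − ½·2.5000·0.7000² = 0.6125 m while stopping
person approaches 1.4000·(0.0600+0.7000) = 1.0640 m
margins: 0.0000+0.0200+0.0150 = 0.0350 m
S_min ≈ 0.1050+0.6125+1.0640+0.0350  ⇒  S_min = 3633/2000 m

S_min = 3633/2000 m = 1.8165 m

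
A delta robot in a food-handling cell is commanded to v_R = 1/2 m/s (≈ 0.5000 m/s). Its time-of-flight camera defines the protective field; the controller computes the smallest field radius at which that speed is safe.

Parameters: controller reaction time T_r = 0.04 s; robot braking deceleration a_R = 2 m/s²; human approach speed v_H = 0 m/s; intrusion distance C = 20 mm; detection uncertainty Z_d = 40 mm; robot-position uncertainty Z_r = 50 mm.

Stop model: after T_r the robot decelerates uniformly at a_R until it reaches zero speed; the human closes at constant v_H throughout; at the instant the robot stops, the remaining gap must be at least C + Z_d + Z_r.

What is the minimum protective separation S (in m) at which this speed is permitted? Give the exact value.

S_min = 77/400 m = 0.1925 m

braking lasts T_s = (1/2)/2 = 0.2500 s
reaction-phase robot travel = 0.5000·0.0400 = 0.0200 m
braking distance = 0.5000²/(2·2.0000) = 0.0625 m
person approaches 0.0000·(0.0400+0.2500) = 0.0000 m
margins: 0.0200+0.0400+0.0500 = 0.1100 m
S_min ≈ 0.0200+0.0625+0.0000+0.1100  ⇒  S_min = 77/400 m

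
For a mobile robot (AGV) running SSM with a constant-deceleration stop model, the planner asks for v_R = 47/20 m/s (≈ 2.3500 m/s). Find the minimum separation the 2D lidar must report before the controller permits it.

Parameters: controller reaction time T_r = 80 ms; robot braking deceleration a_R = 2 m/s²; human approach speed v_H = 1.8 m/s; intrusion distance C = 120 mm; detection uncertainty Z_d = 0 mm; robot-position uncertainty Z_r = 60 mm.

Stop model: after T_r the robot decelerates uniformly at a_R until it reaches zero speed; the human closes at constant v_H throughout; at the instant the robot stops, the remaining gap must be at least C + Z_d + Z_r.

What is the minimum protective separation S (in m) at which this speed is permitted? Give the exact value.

T_s = v_R/a_R = (47/20)/2 = 1.1750 s
reaction-phase robot travel = 2.3500·0.0800 = 0.1880 m
robot under decel: 2.3500²/(2·2.0000) = 1.3806 m
human closes 1.8000·1.2550 = 2.2590 m
C+Z_d+Z_r = 0.1200+0.0000+0.0600 = 0.1800 m
S_min ≈ 0.1880+1.3806+2.2590+0.1800  ⇒  S_min = 32061/8000 m

S_min = 32061/8000 m = 4.0076 m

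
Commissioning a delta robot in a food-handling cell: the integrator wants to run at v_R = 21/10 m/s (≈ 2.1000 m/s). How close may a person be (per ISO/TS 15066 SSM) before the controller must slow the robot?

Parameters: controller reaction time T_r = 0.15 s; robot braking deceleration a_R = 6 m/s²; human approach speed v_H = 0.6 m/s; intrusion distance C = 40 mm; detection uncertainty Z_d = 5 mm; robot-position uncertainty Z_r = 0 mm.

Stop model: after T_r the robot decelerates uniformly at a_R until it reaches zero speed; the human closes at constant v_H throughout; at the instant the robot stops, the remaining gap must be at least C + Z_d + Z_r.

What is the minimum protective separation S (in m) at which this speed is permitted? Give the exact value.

S_min = 411/400 m = 1.0275 m

T_s = v_R/a_R = (21/10)/6 = 0.3500 s
robot covers v_R·T_r = 2.1000·0.1500 = 0.3150 m before braking
robot covers 2.1000·0.3500 − ½·6.0000·0.3500² = 0.3675 m while stopping
human closes 0.6000·0.5000 = 0.3000 m
margins: 0.0400+0.0050+0.0000 = 0.0450 m
S_min ≈ 0.3150+0.3675+0.3000+0.0450  ⇒  S_min = 411/400 m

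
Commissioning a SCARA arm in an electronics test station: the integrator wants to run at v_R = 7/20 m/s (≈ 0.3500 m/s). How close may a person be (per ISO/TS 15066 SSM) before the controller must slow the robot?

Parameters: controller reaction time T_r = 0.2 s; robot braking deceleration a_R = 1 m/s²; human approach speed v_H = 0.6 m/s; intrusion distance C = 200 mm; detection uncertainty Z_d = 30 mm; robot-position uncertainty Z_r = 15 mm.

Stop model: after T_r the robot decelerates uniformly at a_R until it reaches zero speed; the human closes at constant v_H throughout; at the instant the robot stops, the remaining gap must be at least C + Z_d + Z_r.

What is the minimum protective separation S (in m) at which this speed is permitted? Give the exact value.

braking lasts T_s = (7/20)/1 = 0.3500 s
reaction-phase robot travel = 0.3500·0.2000 = 0.0700 m
robot under decel: 0.3500²/(2·1.0000) = 0.0612 m
human over T_r+T_s: 0.6000·(0.2000+0.3500) = 0.3300 m
margins: 0.2000+0.0300+0.0150 = 0.2450 m
S_min ≈ 0.0700+0.0612+0.3300+0.2450  ⇒  S_min = 113/160 m

S_min = 113/160 m = 0.7063 m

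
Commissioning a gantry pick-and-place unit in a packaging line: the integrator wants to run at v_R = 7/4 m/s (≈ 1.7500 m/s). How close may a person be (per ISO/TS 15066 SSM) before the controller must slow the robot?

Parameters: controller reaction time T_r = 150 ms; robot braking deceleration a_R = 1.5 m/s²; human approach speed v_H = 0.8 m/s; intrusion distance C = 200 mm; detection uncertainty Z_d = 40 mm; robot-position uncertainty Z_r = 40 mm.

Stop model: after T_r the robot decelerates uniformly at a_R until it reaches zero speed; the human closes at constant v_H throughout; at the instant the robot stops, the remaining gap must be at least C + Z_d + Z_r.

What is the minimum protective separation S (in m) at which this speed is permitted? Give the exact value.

S_min = 157/60 m = 2.6167 m

braking lasts T_s = (7/4)/(3/2) = 1.1667 s
robot in T_r: 1.7500·0.1500 = 0.2625 m
braking distance = 1.7500²/(2·1.5000) = 1.0208 m
human over T_r+T_s: 0.8000·(0.1500+1.1667) = 1.0533 m
C+Z_d+Z_r = 0.2000+0.0400+0.0400 = 0.2800 m
S_min ≈ 0.2625+1.0208+1.0533+0.2800  ⇒  S_min = 157/60 m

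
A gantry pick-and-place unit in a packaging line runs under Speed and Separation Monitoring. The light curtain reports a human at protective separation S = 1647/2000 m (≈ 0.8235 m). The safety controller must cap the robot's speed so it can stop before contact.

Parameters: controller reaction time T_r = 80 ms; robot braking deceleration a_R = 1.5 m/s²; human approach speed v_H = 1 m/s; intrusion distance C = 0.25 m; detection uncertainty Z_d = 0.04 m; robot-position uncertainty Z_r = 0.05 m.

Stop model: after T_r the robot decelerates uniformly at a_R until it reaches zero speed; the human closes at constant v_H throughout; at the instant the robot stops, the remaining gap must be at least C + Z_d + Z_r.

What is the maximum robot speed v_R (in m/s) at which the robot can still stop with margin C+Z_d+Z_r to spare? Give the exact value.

quadratic (1/3)·v² + (56/75)·v + (-807/2000) = 0
  disc = (56/75)² − 4·(1/3)·(-807/2000) = 24649/22500 ; √disc = 157/150
  v_R = (−(56/75) + 157/150) / (2·(1/3)) = 9/20 m/s
check:
T_s = v_R/a_R = (9/20)/(3/2) = 0.3000 s
reaction-phase robot travel = 0.4500·0.0800 = 0.0360 m
robot covers 0.4500·0.3000 − ½·1.5000·0.3000² = 0.0675 m while stopping
human over T_r+T_s: 1.0000·(0.0800+0.3000) = 0.3800 m
residual clearance needed = 0.2500+0.0400+0.0500 = 0.3400 m
sum ≈ 0.0360+0.0675+0.3800+0.3400 ≈ 0.8235 m = S ✓

v_R_max = 9/20 m/s = 0.4500 m/s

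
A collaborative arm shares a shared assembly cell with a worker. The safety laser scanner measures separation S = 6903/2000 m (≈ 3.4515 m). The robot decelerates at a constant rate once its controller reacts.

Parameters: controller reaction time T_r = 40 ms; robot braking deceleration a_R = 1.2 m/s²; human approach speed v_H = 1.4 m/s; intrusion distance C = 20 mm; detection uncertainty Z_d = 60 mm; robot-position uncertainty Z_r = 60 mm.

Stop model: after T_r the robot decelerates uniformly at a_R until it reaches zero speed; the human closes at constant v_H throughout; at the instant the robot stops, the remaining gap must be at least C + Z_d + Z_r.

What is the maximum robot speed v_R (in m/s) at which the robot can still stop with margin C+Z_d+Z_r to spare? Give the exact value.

v_R_max = 17/10 m/s = 1.7000 m/s

quadratic (5/12)·v² + (181/150)·v + (-6511/2000) = 0
  disc = (181/150)² − 4·(5/12)·(-6511/2000) = 619369/90000 ; √disc = 787/300
  v_R = (−(181/150) + 787/300) / (2·(5/12)) = 17/10 m/s
check:
braking lasts T_s = (17/10)/(6/5) = 1.4167 s
reaction-phase robot travel = 1.7000·0.0400 = 0.0680 m
robot covers 1.7000·1.4167 − ½·1.2000·1.4167² = 1.2042 m while stopping
human over T_r+T_s: 1.4000·(0.0400+1.4167) = 2.0393 m
C+Z_d+Z_r = 0.0200+0.0600+0.0600 = 0.1400 m
sum ≈ 0.0680+1.2042+2.0393+0.1400 ≈ 3.4515 m = S ✓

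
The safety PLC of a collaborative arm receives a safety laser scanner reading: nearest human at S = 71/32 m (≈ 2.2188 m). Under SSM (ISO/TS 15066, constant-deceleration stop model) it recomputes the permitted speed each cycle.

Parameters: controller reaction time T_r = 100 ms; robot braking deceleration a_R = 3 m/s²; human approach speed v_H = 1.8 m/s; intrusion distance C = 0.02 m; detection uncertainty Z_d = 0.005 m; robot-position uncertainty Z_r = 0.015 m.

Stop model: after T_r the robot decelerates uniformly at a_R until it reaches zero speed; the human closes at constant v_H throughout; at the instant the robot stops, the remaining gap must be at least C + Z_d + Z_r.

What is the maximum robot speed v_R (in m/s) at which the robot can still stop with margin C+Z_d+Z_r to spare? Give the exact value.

collect terms ⇒ (1/6)·v_R² + (7/10)·v_R + (-1599/800) = 0
  disc = (7/10)² − 4·(1/6)·(-1599/800) = 729/400 ; √disc = 27/20
  v_R = (−(7/10) + 27/20) / (2·(1/6)) = 39/20 m/s
check:
T_s = v_R/a_R = (39/20)/3 = 0.6500 s
robot in T_r: 1.9500·0.1000 = 0.1950 m
robot covers 1.9500·0.6500 − ½·3.0000·0.6500² = 0.6338 m while stopping
human closes 1.8000·0.7500 = 1.3500 m
residual clearance needed = 0.0200+0.0050+0.0150 = 0.0400 m
sum ≈ 0.1950+0.6338+1.3500+0.0400 ≈ 2.2188 m = S ✓

v_R_max = 39/20 m/s = 1.9500 m/s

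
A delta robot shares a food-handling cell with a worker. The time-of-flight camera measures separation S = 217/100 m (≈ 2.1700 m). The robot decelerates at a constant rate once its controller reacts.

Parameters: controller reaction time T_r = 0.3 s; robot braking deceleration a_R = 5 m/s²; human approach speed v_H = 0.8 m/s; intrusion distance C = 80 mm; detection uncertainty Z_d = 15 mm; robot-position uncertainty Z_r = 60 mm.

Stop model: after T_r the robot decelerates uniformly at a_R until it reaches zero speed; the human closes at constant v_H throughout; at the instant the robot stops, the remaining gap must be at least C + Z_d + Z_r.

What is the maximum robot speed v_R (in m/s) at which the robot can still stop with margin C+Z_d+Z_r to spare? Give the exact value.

v_R_max = 5/2 m/s = 2.5000 m/s

at the boundary: (1/10)·v² + (23/50)·v + (-71/40) = 0
  disc = (23/50)² − 4·(1/10)·(-71/40) = 576/625 ; √disc = 24/25
  v_R = (−(23/50) + 24/25) / (2·(1/10)) = 5/2 m/s
check:
stop time T_s = (5/2)/5 = 0.5000 s
reaction-phase robot travel = 2.5000·0.3000 = 0.7500 m
robot covers 2.5000·0.5000 − ½·5.0000·0.5000² = 0.6250 m while stopping
person approaches 0.8000·(0.3000+0.5000) = 0.6400 m
C+Z_d+Z_r = 0.0800+0.0150+0.0600 = 0.1550 m
sum ≈ 0.7500+0.6250+0.6400+0.1550 ≈ 2.1700 m = S ✓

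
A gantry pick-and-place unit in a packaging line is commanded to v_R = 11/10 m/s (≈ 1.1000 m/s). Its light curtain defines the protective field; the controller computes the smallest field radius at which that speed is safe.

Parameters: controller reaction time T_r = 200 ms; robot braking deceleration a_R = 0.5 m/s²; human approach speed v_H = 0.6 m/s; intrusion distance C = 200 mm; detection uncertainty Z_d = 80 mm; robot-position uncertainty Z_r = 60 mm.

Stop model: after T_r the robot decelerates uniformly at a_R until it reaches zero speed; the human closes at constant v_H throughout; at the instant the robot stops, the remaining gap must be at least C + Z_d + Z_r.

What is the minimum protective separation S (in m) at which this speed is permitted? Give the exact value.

S_min = 321/100 m = 3.2100 m

stop time T_s = (11/10)/(1/2) = 2.2000 s
reaction-phase robot travel = 1.1000·0.2000 = 0.2200 m
braking distance = 1.1000²/(2·0.5000) = 1.2100 m
person approaches 0.6000·(0.2000+2.2000) = 1.4400 m
C+Z_d+Z_r = 0.2000+0.0800+0.0600 = 0.3400 m
S_min ≈ 0.2200+1.2100+1.4400+0.3400  ⇒  S_min = 321/100 m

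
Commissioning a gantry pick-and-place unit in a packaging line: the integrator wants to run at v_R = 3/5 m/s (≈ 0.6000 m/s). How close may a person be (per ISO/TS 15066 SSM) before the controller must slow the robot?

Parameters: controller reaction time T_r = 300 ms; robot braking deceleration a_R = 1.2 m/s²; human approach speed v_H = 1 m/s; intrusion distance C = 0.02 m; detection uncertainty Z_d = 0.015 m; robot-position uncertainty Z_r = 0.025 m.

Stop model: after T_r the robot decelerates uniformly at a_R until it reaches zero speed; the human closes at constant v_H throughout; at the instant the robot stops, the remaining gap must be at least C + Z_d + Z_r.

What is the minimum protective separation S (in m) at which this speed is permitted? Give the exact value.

T_s = v_R/a_R = (3/5)/(6/5) = 0.5000 s
reaction-phase robot travel = 0.6000·0.3000 = 0.1800 m
robot covers 0.6000·0.5000 − ½·1.2000·0.5000² = 0.1500 m while stopping
human closes 1.0000·0.8000 = 0.8000 m
residual clearance needed = 0.0200+0.0150+0.0250 = 0.0600 m
S_min ≈ 0.1800+0.1500+0.8000+0.0600  ⇒  S_min = 119/100 m

S_min = 119/100 m = 1.1900 m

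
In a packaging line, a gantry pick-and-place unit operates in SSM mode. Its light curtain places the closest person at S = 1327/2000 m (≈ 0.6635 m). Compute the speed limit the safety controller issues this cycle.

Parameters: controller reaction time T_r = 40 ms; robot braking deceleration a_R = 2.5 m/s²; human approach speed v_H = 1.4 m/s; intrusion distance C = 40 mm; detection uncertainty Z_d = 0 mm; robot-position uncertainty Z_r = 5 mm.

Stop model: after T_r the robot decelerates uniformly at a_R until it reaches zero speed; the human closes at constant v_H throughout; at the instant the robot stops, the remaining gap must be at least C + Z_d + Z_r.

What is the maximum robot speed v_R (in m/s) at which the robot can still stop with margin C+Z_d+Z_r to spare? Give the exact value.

quadratic (1/5)·v² + (3/5)·v + (-9/16) = 0
  disc = (3/5)² − 4·(1/5)·(-9/16) = 81/100 ; √disc = 9/10
  v_R = (−(3/5) + 9/10) / (2·(1/5)) = 3/4 m/s
check:
braking lasts T_s = (3/4)/(5/2) = 0.3000 s
robot covers v_R·T_r = 0.7500·0.0400 = 0.0300 m before braking
robot under decel: 0.7500²/(2·2.5000) = 0.1125 m
human over T_r+T_s: 1.4000·(0.0400+0.3000) = 0.4760 m
margins: 0.0400+0.0000+0.0050 = 0.0450 m
sum ≈ 0.0300+0.1125+0.4760+0.0450 ≈ 0.6635 m = S ✓

v_R_max = 3/4 m/s = 0.7500 m/s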